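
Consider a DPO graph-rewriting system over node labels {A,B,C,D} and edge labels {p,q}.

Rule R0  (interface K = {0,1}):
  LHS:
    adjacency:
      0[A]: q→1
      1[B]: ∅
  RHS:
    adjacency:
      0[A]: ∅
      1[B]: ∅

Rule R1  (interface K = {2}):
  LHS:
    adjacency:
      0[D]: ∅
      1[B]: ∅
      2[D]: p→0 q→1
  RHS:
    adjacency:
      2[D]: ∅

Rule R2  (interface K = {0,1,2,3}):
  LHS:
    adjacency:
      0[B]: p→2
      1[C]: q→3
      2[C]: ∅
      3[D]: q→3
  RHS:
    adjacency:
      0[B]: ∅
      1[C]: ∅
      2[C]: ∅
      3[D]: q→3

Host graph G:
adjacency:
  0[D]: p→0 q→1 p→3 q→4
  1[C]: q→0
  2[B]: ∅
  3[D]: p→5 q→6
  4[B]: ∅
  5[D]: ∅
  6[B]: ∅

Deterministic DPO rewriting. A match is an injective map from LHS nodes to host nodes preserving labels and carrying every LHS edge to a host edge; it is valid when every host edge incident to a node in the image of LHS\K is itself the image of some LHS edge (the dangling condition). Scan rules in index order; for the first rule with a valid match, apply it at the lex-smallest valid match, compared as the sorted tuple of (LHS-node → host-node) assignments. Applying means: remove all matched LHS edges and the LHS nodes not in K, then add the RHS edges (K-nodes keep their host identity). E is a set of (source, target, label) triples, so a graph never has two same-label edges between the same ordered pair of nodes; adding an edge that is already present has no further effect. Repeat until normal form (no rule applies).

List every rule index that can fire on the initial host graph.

R0: no valid match — LHS pattern not found
R1: 1 valid match — {0↦5, 1↦6, 2↦3}
R2: no valid match — LHS pattern not found

Answer: [R1]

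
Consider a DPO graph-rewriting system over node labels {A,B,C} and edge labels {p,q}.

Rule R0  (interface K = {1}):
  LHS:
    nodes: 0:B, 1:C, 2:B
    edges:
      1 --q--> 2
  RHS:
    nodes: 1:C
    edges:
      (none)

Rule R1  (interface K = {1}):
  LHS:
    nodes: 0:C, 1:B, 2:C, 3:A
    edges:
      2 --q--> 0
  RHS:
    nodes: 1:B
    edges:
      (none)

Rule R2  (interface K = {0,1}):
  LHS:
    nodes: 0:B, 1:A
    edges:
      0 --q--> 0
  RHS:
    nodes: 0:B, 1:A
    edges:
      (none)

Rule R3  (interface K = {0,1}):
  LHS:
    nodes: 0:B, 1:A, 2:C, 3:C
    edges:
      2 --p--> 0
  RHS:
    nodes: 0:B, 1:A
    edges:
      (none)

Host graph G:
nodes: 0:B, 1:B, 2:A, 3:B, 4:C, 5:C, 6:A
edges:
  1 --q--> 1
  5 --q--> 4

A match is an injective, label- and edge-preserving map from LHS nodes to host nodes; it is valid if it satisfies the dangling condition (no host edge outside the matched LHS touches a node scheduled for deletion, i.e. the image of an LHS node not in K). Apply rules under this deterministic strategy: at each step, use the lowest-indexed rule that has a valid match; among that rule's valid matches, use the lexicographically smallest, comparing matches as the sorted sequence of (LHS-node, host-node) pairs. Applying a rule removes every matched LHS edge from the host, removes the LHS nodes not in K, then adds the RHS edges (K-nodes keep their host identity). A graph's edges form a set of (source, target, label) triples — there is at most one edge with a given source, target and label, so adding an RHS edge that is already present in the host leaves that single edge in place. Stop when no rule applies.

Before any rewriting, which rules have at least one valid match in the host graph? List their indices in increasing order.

Answer: [R1,R2]

Rewrite trace:
R0: no valid match — LHS pattern not found
R1: 6 valid matches — {0↦4, 1↦0, 2↦5, 3↦2}, {0↦4, 1↦0, 2↦5, 3↦6}, {0↦4, 1↦1, 2↦5, 3↦2} (+3 more)
R2: 2 valid matches — {0↦1, 1↦2}, {0↦1, 1↦6}
R3: no valid match — LHS pattern not found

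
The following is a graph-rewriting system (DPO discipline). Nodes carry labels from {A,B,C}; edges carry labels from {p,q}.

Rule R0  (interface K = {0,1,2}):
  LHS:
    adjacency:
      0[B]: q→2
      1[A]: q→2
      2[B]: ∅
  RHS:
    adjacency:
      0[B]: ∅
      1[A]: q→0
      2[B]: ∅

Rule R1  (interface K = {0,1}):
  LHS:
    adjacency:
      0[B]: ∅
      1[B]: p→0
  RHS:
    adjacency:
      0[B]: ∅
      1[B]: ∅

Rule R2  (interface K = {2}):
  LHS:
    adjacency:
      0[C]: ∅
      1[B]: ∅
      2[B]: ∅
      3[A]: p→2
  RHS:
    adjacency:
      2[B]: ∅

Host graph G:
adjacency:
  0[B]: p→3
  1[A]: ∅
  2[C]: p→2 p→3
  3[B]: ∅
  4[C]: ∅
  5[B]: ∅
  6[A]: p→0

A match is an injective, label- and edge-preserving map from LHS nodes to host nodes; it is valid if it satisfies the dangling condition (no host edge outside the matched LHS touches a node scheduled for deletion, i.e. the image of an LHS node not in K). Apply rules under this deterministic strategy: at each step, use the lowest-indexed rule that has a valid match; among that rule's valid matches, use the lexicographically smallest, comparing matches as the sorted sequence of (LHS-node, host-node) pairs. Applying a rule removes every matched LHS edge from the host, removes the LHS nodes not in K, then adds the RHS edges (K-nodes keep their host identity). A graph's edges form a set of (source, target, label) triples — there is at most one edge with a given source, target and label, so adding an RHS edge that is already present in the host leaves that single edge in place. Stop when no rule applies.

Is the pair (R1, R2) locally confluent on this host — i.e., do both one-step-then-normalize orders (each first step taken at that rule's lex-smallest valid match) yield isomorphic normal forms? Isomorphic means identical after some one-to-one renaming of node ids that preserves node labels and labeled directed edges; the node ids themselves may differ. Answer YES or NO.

Answer: YES

Derivation:
branch R1-first: apply at {0↦3, 1↦0} → |E|=3, then 1 more step(s) → NF |V|=4 |E|=2 V={0:B, 1:A, 2:C, 3:B} E=2-p->2 2-p->3
branch R2-first: apply at {0↦4, 1↦5, 2↦0, 3↦6} → |E|=3, then 1 more step(s) → NF |V|=4 |E|=2 V={0:B, 1:A, 2:C, 3:B} E=2-p->2 2-p->3
graphs isomorphic (equal up to label-preserving node renaming)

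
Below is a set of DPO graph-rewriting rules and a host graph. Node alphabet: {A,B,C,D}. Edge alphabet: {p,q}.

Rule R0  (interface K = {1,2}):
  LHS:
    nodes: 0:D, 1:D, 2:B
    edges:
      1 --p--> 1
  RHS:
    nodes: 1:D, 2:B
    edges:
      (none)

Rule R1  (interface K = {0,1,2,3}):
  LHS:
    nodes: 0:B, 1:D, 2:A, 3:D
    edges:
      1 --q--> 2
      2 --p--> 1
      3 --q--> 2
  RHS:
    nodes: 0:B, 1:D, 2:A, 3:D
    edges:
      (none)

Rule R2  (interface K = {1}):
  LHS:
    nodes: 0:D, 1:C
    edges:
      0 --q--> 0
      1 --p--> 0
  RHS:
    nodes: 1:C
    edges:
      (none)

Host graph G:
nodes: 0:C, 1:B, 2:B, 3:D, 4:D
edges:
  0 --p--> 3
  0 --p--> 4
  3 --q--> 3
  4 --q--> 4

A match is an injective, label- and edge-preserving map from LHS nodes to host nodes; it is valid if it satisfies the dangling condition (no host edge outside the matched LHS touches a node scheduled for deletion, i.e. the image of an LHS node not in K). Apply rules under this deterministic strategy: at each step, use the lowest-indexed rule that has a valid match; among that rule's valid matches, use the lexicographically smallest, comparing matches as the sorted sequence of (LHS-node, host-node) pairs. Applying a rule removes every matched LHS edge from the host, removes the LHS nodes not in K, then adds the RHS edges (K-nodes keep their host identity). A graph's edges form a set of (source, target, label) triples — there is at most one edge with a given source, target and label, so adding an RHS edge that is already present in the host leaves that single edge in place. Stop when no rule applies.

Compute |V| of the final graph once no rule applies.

start.  V:5 E:4  edges: 0-p->3 0-p->4 3-q->3 4-q->4
1. fire R2 via {0↦3, 1↦0}  →  V:4 E:2  edges: 0-p->4 4-q->4
2. fire R2 via {0↦4, 1↦0}  →  V:3 E:0  edges: ∅
normal form: no rule applies after step 2
NF nodes: {0:C, 1:B, 2:B}

Answer: 3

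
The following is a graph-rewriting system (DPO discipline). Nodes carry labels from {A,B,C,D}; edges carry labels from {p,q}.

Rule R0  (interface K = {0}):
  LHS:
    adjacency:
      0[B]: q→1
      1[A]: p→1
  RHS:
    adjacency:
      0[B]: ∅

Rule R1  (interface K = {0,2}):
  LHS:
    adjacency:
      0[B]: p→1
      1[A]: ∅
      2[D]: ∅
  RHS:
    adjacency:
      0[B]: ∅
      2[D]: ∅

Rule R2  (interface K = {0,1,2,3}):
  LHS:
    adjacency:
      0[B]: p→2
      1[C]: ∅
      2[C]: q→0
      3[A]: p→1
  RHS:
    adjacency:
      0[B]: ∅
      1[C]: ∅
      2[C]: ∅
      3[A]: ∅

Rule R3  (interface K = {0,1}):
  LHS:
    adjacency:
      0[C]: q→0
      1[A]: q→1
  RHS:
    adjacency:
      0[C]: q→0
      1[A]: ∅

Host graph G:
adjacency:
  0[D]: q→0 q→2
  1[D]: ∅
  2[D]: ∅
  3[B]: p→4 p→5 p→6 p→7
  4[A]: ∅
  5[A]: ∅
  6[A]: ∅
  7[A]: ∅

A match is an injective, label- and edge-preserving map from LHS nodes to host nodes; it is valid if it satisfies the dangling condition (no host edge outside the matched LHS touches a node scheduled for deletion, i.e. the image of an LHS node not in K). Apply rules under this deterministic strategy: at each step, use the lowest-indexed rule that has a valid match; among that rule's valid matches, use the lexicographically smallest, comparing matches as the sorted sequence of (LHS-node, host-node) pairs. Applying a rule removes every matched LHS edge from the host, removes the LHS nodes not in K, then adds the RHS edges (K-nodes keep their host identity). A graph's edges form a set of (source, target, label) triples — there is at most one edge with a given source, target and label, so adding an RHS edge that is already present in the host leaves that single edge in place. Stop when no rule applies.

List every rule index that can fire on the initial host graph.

R0: no valid match — LHS pattern not found
R1: 12 valid matches — {0↦3, 1↦4, 2↦0}, {0↦3, 1↦4, 2↦1}, {0↦3, 1↦4, 2↦2} (+9 more)
R2: no valid match — LHS pattern not found
R3: no valid match — LHS pattern not found

Answer: [R1]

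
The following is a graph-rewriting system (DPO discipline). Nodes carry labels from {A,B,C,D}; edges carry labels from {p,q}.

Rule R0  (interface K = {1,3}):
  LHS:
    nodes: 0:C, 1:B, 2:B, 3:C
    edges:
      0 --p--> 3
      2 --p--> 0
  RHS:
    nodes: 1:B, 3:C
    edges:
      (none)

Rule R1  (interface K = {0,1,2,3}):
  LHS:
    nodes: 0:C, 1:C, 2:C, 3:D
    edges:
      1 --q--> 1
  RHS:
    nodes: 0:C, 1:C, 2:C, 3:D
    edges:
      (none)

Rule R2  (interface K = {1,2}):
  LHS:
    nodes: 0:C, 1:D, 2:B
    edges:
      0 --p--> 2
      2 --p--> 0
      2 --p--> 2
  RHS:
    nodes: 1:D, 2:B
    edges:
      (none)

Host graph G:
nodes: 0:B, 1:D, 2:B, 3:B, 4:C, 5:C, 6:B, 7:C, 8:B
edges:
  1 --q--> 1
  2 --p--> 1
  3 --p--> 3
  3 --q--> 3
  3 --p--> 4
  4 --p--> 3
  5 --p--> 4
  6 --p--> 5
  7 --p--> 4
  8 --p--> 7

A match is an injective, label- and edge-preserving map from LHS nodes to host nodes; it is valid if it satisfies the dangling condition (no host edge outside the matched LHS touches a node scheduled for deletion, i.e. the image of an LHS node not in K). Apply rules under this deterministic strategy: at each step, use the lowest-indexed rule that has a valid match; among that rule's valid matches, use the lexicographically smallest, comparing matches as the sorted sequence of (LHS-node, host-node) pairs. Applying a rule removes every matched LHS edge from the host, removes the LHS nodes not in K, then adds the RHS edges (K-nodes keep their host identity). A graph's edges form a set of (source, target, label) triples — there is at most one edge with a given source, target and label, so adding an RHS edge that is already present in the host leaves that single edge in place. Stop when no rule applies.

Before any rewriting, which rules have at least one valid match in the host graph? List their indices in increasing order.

R0: 8 valid matches — {0↦5, 1↦0, 2↦6, 3↦4}, {0↦5, 1↦2, 2↦6, 3↦4}, {0↦5, 1↦3, 2↦6, 3↦4} (+5 more)
R1: no valid match — LHS pattern not found
R2: no valid match — 1 raw match, all fail dangling condition

Answer: [R0]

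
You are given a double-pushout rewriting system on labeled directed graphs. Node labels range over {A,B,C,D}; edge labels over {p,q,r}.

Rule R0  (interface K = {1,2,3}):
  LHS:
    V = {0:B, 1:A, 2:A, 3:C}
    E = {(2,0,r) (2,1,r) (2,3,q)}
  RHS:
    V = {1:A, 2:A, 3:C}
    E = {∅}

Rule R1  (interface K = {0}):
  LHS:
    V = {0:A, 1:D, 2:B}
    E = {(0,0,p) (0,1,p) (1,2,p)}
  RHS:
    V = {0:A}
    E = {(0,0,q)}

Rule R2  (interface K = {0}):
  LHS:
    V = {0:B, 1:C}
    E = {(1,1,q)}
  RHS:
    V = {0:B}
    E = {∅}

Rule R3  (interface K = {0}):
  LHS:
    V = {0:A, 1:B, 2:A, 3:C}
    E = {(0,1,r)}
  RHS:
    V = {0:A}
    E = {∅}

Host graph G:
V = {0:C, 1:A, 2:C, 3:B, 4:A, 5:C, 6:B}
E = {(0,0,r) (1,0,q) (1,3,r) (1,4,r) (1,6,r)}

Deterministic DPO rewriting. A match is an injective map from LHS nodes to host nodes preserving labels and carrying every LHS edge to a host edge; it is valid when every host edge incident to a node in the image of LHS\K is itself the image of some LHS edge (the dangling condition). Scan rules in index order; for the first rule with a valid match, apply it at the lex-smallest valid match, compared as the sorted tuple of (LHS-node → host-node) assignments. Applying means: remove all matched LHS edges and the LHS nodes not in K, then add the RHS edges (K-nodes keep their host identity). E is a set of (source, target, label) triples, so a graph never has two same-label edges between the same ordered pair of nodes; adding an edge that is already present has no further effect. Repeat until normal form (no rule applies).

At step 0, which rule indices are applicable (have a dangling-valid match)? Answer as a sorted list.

R0: 2 valid matches — {0↦3, 1↦4, 2↦1, 3↦0}, {0↦6, 1↦4, 2↦1, 3↦0}
R1: no valid match — LHS pattern not found
R2: no valid match — LHS pattern not found
R3: no valid match — 6 raw matches, all fail dangling condition

Answer: [R0]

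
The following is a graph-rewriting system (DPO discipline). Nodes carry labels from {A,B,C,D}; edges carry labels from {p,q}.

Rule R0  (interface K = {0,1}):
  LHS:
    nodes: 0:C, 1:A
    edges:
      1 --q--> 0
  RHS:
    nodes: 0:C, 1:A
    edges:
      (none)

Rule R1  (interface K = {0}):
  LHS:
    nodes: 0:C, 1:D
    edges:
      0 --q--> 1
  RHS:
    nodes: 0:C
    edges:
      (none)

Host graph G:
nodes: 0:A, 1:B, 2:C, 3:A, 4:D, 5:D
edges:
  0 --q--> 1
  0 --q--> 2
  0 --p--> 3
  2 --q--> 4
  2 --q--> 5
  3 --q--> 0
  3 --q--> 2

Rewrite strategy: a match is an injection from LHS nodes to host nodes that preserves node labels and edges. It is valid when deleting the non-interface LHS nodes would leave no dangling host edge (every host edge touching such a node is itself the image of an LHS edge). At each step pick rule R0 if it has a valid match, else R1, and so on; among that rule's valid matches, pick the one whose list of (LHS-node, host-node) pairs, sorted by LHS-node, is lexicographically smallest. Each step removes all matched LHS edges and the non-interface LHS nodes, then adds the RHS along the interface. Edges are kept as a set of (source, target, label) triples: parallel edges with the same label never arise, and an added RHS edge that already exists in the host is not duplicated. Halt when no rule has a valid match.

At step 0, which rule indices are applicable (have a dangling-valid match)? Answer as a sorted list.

Answer: [R0,R1]

Rewrite trace:
R0: 2 valid matches — {0↦2, 1↦0}, {0↦2, 1↦3}
R1: 2 valid matches — {0↦2, 1↦4}, {0↦2, 1↦5}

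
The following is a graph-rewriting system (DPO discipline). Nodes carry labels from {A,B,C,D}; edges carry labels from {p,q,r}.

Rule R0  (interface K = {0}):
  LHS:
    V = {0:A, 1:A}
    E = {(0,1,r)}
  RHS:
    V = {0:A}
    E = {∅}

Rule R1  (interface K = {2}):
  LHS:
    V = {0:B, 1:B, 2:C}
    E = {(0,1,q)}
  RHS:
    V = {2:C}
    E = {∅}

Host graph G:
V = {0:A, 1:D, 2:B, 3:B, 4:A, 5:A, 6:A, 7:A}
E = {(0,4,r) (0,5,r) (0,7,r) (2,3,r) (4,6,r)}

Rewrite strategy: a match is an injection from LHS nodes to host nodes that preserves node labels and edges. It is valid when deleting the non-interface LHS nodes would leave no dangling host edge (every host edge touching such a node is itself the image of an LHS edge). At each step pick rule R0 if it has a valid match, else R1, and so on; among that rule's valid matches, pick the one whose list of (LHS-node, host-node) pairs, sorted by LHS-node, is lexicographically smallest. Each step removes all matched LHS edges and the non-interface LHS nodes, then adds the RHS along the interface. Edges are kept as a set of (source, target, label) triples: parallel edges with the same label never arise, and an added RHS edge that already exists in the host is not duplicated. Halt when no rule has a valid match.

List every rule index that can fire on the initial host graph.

R0: 3 valid matches — {0↦0, 1↦5}, {0↦0, 1↦7}, {0↦4, 1↦6}
R1: no valid match — LHS pattern not found

Answer: [R0]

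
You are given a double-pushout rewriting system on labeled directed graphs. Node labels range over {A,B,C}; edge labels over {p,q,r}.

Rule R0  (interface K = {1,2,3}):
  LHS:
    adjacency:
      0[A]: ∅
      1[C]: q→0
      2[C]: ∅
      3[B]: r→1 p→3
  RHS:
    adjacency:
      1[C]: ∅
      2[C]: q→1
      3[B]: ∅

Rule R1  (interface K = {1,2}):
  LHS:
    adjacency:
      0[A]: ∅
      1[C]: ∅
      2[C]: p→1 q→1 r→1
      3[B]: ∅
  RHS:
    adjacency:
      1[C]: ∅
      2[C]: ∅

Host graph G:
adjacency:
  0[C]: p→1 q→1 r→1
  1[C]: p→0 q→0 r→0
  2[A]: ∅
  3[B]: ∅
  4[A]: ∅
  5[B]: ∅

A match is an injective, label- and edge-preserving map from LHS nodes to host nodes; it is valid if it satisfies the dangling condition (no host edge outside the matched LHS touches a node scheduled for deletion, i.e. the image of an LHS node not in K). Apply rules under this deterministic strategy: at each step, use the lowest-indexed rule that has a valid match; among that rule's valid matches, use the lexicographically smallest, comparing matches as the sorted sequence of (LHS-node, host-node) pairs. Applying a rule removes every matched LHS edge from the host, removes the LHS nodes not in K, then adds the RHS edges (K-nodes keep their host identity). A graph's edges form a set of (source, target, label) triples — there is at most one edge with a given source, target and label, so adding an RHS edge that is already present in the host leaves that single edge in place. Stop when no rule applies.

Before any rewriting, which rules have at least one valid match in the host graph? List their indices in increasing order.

R0: no valid match — LHS pattern not found
R1: 8 valid matches — {0↦2, 1↦0, 2↦1, 3↦3}, {0↦2, 1↦0, 2↦1, 3↦5}, {0↦2, 1↦1, 2↦0, 3↦3} (+5 more)

Answer: [R1]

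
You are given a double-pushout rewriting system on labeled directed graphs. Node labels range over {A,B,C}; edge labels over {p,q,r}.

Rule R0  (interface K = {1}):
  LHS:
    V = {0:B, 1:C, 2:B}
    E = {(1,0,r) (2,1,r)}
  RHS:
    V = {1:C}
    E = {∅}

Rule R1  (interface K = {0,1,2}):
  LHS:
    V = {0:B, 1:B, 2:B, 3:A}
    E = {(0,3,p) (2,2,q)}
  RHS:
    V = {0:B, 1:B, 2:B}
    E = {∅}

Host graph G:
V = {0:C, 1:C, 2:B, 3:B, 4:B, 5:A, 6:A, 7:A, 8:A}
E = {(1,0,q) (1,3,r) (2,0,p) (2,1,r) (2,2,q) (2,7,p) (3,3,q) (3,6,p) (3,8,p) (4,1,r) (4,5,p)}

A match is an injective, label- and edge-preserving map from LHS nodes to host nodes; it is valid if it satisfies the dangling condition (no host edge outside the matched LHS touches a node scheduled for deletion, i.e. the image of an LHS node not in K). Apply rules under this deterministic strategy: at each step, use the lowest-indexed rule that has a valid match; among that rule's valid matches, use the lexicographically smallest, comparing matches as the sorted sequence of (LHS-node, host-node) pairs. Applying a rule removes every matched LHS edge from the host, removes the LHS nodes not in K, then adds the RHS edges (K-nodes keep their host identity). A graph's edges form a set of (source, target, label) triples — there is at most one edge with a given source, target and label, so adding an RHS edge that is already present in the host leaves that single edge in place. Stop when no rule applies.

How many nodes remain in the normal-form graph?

Answer: 7

Derivation:
start.  V:9 E:11  edges: 1-q->0 1-r->3 2-p->0 2-r->1 2-q->2 2-p->7 3-q->3 3-p->6 3-p->8 4-r->1 4-p->5
1. fire R1 via {0↦2, 1↦4, 2↦3, 3↦7}  →  V:8 E:9  edges: 1-q->0 1-r->3 2-p->0 2-r->1 2-q->2 3-p->6 3-p->8 4-r->1 4-p->5
2. fire R1 via {0↦3, 1↦4, 2↦2, 3↦6}  →  V:7 E:7  edges: 1-q->0 1-r->3 2-p->0 2-r->1 3-p->8 4-r->1 4-p->5
final graph: no rule applies after step 2
NF nodes: {0:C, 1:C, 2:B, 3:B, 4:B, 5:A, 8:A}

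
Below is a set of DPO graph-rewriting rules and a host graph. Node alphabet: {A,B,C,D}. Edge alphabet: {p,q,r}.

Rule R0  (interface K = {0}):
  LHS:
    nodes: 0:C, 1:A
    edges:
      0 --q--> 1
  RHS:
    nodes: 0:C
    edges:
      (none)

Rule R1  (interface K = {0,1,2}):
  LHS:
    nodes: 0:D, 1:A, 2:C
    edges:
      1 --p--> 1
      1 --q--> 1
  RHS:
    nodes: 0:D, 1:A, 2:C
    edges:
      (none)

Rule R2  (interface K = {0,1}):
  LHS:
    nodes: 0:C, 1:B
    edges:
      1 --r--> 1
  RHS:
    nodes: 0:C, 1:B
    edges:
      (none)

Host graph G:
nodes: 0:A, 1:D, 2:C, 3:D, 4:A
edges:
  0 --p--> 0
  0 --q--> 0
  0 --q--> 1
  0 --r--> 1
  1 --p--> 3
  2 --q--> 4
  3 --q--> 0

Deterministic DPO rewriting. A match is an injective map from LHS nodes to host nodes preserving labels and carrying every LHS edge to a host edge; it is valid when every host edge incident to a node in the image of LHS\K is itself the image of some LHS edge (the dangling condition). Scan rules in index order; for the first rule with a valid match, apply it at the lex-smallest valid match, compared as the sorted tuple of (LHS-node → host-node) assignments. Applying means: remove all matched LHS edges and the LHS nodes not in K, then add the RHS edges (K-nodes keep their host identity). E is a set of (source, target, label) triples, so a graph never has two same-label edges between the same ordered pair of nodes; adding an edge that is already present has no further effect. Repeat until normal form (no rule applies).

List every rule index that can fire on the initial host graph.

R0: 1 valid match — {0↦2, 1↦4}
R1: 2 valid matches — {0↦1, 1↦0, 2↦2}, {0↦3, 1↦0, 2↦2}
R2: no valid match — LHS pattern not found

Answer: [R0,R1]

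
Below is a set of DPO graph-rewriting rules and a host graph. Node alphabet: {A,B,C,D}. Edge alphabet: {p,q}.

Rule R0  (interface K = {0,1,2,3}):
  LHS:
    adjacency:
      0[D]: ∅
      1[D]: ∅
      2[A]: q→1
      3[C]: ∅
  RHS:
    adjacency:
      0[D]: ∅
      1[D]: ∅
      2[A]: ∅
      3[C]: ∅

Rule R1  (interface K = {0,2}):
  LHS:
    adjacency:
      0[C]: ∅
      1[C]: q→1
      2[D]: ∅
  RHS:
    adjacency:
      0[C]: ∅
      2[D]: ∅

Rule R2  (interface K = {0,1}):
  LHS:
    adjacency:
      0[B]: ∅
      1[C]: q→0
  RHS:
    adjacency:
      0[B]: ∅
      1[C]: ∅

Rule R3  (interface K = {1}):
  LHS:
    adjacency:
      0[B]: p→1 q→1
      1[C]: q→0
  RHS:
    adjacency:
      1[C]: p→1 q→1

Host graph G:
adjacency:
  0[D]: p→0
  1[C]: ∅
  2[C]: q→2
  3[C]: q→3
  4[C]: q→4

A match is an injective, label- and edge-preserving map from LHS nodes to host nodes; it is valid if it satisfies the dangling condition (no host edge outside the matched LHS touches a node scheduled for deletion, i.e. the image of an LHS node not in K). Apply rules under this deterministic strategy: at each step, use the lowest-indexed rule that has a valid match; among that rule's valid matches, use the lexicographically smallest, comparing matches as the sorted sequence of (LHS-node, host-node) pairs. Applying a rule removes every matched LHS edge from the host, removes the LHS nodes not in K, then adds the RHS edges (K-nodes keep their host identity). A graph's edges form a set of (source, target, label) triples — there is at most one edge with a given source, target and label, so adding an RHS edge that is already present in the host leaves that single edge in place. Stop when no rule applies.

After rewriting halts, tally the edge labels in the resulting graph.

Answer: p:1

Rewrite trace:
initial: |V|=5 |E|=4  E = 0-p->0 2-q->2 3-q->3 4-q->4
step 1: apply R1 at {0↦1, 1↦2, 2↦0}  → |V|=4 |E|=3  E = 0-p->0 3-q->3 4-q->4
step 2: apply R1 at {0↦1, 1↦3, 2↦0}  → |V|=3 |E|=2  E = 0-p->0 4-q->4
step 3: apply R1 at {0↦1, 1↦4, 2↦0}  → |V|=2 |E|=1  E = 0-p->0
normal form: no rule applies after step 3
NF edges: [(0, 0, 'p')]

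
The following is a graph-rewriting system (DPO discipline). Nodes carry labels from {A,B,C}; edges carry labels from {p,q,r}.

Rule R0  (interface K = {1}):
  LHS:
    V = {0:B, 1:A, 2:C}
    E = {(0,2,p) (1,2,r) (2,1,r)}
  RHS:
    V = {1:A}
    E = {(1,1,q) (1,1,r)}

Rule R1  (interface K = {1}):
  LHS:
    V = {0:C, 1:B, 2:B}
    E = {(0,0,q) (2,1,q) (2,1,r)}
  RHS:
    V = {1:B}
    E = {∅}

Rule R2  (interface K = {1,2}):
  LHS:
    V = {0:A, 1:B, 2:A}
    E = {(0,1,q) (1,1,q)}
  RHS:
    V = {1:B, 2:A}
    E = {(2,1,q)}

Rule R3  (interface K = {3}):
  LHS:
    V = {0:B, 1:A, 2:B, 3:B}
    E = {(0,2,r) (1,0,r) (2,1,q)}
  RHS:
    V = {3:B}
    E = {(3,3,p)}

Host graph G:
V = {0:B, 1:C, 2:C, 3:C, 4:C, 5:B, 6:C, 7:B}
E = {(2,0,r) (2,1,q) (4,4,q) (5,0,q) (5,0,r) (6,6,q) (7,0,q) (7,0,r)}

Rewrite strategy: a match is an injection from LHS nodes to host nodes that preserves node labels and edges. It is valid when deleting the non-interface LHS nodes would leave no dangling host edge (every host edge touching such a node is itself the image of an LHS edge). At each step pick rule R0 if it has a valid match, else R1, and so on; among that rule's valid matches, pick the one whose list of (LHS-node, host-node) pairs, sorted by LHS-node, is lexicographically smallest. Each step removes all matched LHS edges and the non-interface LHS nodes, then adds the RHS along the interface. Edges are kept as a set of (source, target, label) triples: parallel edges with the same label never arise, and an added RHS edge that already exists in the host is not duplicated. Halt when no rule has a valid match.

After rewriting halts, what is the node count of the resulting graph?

start.  V:8 E:8  edges: 2-r->0 2-q->1 4-q->4 5-q->0 5-r->0 6-q->6 7-q->0 7-r->0
1. fire R1 via {0↦4, 1↦0, 2↦5}  →  V:6 E:5  edges: 2-r->0 2-q->1 6-q->6 7-q->0 7-r->0
2. fire R1 via {0↦6, 1↦0, 2↦7}  →  V:4 E:2  edges: 2-r->0 2-q->1
halt: no rule applies after step 2
NF nodes: {0:B, 1:C, 2:C, 3:C}

Answer: 4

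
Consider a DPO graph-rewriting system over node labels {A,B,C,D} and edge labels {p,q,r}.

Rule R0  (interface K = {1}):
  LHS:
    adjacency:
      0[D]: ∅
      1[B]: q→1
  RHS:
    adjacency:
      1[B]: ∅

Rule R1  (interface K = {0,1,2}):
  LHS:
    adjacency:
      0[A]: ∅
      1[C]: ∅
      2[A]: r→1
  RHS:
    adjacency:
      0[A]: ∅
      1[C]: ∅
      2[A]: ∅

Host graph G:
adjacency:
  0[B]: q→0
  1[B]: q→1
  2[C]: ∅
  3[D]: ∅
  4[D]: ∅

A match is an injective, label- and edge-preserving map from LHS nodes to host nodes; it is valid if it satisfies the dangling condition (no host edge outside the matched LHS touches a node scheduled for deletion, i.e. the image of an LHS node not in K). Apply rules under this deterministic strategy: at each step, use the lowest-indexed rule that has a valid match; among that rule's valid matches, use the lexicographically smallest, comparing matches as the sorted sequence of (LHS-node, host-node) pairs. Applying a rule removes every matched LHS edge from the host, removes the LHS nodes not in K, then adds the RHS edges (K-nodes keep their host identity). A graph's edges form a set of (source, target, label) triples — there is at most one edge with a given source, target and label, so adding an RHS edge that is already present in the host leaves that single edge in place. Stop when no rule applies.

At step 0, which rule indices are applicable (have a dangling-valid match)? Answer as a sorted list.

Answer: [R0]

Steps:
R0: 4 valid matches — {0↦3, 1↦0}, {0↦3, 1↦1}, {0↦4, 1↦0} (+1 more)
R1: no valid match — LHS pattern not found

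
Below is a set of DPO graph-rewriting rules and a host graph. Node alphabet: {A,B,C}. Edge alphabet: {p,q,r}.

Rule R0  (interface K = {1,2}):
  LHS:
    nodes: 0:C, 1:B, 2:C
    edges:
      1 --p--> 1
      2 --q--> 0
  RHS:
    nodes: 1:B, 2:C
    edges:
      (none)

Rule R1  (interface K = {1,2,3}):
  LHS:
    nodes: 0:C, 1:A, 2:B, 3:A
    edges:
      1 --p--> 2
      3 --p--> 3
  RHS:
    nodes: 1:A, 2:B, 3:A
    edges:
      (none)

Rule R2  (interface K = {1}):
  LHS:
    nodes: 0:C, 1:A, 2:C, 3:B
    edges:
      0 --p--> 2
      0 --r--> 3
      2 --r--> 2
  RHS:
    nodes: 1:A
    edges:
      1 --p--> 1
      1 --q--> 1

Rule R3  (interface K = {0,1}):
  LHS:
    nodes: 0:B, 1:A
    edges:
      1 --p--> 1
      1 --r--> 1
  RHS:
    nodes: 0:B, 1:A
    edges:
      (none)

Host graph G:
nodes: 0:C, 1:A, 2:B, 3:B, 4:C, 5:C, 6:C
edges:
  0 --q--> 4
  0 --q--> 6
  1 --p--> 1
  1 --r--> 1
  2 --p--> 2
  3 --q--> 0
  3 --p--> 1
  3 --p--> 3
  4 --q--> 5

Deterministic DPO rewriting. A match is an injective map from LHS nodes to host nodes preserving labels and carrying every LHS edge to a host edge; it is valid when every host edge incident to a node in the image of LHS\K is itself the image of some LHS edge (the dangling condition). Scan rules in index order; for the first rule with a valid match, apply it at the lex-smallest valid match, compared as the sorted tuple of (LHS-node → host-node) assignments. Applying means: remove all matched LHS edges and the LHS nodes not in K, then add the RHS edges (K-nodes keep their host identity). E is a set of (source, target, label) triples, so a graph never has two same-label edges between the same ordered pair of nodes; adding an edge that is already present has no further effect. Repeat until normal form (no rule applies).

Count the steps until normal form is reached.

[0] host  ⇒  7 nodes, 9 edges  {0-q->4 0-q->6 1-p->1 1-r->1 2-p->2 3-q->0 3-p->1 3-p->3 4-q->5}
[1] R0 @ {0↦5, 1↦2, 2↦4}  ⇒  6 nodes, 7 edges  {0-q->4 0-q->6 1-p->1 1-r->1 3-q->0 3-p->1 3-p->3}
[2] R0 @ {0↦4, 1↦3, 2↦0}  ⇒  5 nodes, 5 edges  {0-q->6 1-p->1 1-r->1 3-q->0 3-p->1}
[3] R3 @ {0↦2, 1↦1}  ⇒  5 nodes, 3 edges  {0-q->6 3-q->0 3-p->1}
final graph: no rule applies after step 3

Answer: 3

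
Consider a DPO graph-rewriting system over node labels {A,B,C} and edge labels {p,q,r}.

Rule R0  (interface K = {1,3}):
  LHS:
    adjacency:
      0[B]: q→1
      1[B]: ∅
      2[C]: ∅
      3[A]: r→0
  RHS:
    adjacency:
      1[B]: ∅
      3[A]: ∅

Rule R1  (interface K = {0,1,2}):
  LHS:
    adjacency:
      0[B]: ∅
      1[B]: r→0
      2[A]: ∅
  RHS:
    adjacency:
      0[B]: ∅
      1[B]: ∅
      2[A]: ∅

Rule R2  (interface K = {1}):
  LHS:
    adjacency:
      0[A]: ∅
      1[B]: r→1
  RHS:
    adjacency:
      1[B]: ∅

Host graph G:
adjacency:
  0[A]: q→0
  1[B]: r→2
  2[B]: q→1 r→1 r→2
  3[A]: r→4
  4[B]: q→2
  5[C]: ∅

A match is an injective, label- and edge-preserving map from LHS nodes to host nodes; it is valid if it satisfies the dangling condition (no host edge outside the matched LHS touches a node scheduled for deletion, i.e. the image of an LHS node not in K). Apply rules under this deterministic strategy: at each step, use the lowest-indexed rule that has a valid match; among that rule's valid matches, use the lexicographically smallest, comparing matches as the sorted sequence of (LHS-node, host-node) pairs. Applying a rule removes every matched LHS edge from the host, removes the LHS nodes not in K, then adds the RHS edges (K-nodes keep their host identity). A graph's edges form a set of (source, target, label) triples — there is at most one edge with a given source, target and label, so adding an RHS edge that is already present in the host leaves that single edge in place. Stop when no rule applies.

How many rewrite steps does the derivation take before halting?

Answer: 4

Rewrite trace:
start.  V:6 E:7  edges: 0-q->0 1-r->2 2-q->1 2-r->1 2-r->2 3-r->4 4-q->2
1. fire R0 via {0↦4, 1↦2, 2↦5, 3↦3}  →  V:4 E:5  edges: 0-q->0 1-r->2 2-q->1 2-r->1 2-r->2
2. fire R1 via {0↦1, 1↦2, 2↦0}  →  V:4 E:4  edges: 0-q->0 1-r->2 2-q->1 2-r->2
3. fire R1 via {0↦2, 1↦1, 2↦0}  →  V:4 E:3  edges: 0-q->0 2-q->1 2-r->2
4. fire R2 via {0↦3, 1↦2}  →  V:3 E:2  edges: 0-q->0 2-q->1
final graph: no rule applies after step 4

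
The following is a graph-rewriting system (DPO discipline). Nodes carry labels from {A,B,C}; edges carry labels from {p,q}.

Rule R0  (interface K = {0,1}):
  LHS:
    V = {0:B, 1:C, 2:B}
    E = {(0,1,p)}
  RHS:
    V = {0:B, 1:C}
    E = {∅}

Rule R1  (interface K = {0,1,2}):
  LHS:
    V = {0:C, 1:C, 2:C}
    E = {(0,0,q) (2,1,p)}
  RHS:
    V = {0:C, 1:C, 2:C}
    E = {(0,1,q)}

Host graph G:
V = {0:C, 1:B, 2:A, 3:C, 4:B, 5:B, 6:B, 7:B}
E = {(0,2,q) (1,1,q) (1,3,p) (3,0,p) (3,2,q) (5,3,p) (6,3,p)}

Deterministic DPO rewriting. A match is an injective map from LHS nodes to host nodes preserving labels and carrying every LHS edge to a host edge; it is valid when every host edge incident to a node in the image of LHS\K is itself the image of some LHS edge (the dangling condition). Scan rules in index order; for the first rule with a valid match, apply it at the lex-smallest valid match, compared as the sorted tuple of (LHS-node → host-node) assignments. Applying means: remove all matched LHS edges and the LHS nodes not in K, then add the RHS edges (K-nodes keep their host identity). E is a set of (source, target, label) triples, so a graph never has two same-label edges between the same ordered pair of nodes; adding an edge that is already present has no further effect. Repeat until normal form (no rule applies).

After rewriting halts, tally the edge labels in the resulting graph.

Answer: p:1 q:3

Rewrite trace:
[0] host  ⇒  8 nodes, 7 edges  {0-q->2 1-q->1 1-p->3 3-p->0 3-q->2 5-p->3 6-p->3}
[1] R0 @ {0↦1, 1↦3, 2↦4}  ⇒  7 nodes, 6 edges  {0-q->2 1-q->1 3-p->0 3-q->2 5-p->3 6-p->3}
[2] R0 @ {0↦5, 1↦3, 2↦7}  ⇒  6 nodes, 5 edges  {0-q->2 1-q->1 3-p->0 3-q->2 6-p->3}
[3] R0 @ {0↦6, 1↦3, 2↦5}  ⇒  5 nodes, 4 edges  {0-q->2 1-q->1 3-p->0 3-q->2}
final graph: no rule applies after step 3
NF edges: [(0, 2, 'q'), (1, 1, 'q'), (3, 0, 'p'), (3, 2, 'q')]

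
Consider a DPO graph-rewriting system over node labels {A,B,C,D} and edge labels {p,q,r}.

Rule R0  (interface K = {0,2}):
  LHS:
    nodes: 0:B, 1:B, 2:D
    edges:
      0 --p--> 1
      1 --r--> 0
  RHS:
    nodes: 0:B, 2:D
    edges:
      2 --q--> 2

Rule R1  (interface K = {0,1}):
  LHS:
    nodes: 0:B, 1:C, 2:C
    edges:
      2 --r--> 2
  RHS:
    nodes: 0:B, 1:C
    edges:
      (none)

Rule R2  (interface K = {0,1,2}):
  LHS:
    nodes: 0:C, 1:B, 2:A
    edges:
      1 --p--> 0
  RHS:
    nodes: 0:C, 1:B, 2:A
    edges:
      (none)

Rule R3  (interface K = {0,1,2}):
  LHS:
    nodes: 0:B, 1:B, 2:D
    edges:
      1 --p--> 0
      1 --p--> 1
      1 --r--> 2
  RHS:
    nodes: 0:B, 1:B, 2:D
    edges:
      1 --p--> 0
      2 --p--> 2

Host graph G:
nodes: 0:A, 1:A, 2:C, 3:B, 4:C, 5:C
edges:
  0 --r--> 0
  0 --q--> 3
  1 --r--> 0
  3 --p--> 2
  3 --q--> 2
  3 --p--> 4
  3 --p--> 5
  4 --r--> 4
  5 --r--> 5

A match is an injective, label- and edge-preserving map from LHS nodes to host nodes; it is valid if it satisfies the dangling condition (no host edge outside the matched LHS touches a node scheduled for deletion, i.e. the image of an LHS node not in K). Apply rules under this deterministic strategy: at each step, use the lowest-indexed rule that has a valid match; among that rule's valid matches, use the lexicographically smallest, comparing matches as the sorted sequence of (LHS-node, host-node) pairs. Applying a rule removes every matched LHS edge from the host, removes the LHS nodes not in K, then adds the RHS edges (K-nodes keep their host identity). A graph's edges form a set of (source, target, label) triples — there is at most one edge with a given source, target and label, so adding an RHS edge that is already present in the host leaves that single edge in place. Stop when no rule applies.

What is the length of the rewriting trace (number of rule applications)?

Answer: 5

Steps:
[0] host  ⇒  6 nodes, 9 edges  {0-r->0 0-q->3 1-r->0 3-p->2 3-q->2 3-p->4 3-p->5 4-r->4 5-r->5}
[1] R2 @ {0↦2, 1↦3, 2↦0}  ⇒  6 nodes, 8 edges  {0-r->0 0-q->3 1-r->0 3-q->2 3-p->4 3-p->5 4-r->4 5-r->5}
[2] R2 @ {0↦4, 1↦3, 2↦0}  ⇒  6 nodes, 7 edges  {0-r->0 0-q->3 1-r->0 3-q->2 3-p->5 4-r->4 5-r->5}
[3] R1 @ {0↦3, 1↦2, 2↦4}  ⇒  5 nodes, 6 edges  {0-r->0 0-q->3 1-r->0 3-q->2 3-p->5 5-r->5}
[4] R2 @ {0↦5, 1↦3, 2↦0}  ⇒  5 nodes, 5 edges  {0-r->0 0-q->3 1-r->0 3-q->2 5-r->5}
[5] R1 @ {0↦3, 1↦2, 2↦5}  ⇒  4 nodes, 4 edges  {0-r->0 0-q->3 1-r->0 3-q->2}
normal form: no rule applies after step 5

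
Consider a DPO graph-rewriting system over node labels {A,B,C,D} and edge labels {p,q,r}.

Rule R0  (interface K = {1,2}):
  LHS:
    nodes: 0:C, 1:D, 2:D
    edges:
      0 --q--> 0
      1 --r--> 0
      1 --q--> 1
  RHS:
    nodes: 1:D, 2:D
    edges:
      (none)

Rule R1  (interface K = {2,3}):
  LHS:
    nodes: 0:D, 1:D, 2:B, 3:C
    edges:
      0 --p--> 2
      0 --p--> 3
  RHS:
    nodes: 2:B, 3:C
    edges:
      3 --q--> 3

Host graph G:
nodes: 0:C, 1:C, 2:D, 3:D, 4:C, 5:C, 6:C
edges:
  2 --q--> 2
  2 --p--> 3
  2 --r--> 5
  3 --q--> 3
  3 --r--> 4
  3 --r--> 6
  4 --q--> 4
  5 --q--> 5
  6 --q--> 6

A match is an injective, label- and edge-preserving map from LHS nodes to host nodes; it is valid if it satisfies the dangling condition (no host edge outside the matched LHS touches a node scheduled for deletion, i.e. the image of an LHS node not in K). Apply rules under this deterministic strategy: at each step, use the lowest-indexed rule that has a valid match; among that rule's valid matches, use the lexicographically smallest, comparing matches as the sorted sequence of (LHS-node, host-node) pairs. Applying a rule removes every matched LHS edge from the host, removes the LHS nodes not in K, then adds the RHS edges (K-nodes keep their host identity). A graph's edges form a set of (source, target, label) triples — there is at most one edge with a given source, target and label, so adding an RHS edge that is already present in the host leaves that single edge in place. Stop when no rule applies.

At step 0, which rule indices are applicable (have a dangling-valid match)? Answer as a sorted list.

Answer: [R0]

Derivation:
R0: 3 valid matches — {0↦4, 1↦3, 2↦2}, {0↦5, 1↦2, 2↦3}, {0↦6, 1↦3, 2↦2}
R1: no valid match — LHS pattern not found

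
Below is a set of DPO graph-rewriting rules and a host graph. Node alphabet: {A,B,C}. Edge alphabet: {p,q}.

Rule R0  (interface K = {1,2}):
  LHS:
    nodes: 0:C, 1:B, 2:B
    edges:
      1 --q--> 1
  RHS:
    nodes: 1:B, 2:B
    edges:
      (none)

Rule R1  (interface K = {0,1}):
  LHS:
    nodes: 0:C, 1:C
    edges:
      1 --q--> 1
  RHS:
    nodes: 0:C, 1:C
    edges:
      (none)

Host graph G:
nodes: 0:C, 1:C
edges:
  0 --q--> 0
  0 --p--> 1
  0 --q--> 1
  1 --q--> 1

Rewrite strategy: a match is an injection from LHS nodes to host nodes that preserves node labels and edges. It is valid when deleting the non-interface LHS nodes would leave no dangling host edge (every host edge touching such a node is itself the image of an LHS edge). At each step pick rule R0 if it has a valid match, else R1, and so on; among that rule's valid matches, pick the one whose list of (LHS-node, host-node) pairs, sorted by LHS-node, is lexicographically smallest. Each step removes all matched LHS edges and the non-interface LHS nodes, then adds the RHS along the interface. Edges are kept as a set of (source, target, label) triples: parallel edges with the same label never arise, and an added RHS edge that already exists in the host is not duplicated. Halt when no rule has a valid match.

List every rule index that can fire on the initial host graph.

Answer: [R1]

Rewrite trace:
R0: no valid match — LHS pattern not found
R1: 2 valid matches — {0↦0, 1↦1}, {0↦1, 1↦0}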